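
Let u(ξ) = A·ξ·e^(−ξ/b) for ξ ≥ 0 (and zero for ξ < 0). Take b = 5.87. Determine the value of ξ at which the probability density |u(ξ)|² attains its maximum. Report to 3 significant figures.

ξ ≈ 5.87

Differentiate |u(ξ)|² with respect to ξ and set to zero.
Solving yields ξ = b.
With b = 5.87, the most probable position is 5.870.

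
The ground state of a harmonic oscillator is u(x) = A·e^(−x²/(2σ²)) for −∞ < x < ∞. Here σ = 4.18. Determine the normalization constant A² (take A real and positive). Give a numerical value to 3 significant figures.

Require ∫ |u|² dx = 1 over the whole domain.
With ∫_{−∞}^{∞} x^(2m) e^(−αx²) dx = (2m−1)!!·√π / (2^m α^(m+1/2)), carrying out the integral gives A² · √(π)·σ.
Setting this equal to 1 gives A² = 1/(√(π)·σ).
With σ = 4.18: A² = 0.1350 and A = 0.3674.

A^2 ≈ 0.135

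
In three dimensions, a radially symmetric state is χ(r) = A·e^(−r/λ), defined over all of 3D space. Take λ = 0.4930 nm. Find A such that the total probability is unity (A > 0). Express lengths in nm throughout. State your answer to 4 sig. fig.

We need A² ∫|f|² 4πr² dr = 1, taking the integral from 0 to ∞.
The angular integral contributes 4π, leaving ∫₀^∞ r²|χ|² dr.
With ∫₀^∞ r^2 e^(−αr) dr = 2!/α^3, carrying out the integral gives A² · π·λ^3.
So A² = (π·λ^3)^(−1).
Substituting λ = 0.4930 gives A² = 2.6565, so A = 1.6299.

A ≈ 1.630 nm^(-3/2)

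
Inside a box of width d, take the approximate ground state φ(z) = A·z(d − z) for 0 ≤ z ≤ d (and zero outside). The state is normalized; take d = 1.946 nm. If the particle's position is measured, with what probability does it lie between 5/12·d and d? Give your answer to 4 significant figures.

P ≈ 0.6534

|φ|² is the probability density, so P = ∫_{5/12·d}^{d} |φ|² dz.
With A² fixed by ∫|φ|² = 1, i.e. A² = (d^5/30)^(−1), substitute and integrate.
Let u = z/d; then A² and the length scale cancel, so P = ∫_{5/12}^{1} u^2·(1 - u)^2 du ÷ ∫_{0}^{1} u^2·(1 - u)^2 du.
With ∫ u^2·(1 - u)^2 du = u^3·(6·u^2 - 15·u + 10)/30 + C, the region integral is ≈ 0.0217794 and the full one is 1/30.
Taking the ratio, P = 0.65338.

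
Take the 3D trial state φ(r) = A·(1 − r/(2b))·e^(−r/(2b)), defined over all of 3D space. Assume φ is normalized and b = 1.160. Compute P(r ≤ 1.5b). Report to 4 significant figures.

P ≈ 0.04995

Integrate the radial probability density 4πr²|φ|² over r ≤ 1.5b.
A² is fixed by ∫₀^∞ 4πr²|φ|² dr = 1, i.e. A² = (8·π·b^3)^(−1).
In terms of u = r/b (A², 4π and the length scale all cancel between numerator and denominator), P = [∫_{0}^{1.5} u^2·(1 - u/2)^2·e^(-u) du] / [∫_{0}^{∞} u^2·(1 - u/2)^2·e^(-u) du].
Using ∫ u^2·(1 - u/2)^2·e^(-u) du = -(u^4/4 + u^2 + 2·u + 2)·e^(-u), the numerator is 2 - 545·e^(-3/2)/64 and the denominator is 2.
The region integral divided by the full integral gives P = 0.049954.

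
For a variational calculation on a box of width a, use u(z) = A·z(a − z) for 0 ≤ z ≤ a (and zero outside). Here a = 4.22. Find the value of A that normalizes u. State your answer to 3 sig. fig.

A ≈ 0.150

Normalization requires ∫|u|² dz = 1, integrated from 0 to a.
Expanding the polynomial and integrating term by term, carrying out the integral gives A² · a^5/30.
Setting this equal to 1 gives A² = 1/(a^5/30).
Plugging in a = 4.22 yields A = 0.1497.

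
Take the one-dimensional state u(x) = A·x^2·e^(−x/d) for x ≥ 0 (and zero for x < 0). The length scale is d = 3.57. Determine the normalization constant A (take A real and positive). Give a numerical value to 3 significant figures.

A ≈ 0.0480

Require ∫ |u|² dx = 1 over the whole domain.
∫|u|² dx = A²·(3·d^5/4).
Setting this equal to 1 gives A² = 1/(3·d^5/4).
Plugging in d = 3.57 yields A = 0.04795.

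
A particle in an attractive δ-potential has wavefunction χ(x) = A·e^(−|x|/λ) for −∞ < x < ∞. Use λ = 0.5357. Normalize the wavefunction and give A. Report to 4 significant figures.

We need A² ∫|f|² dx = 1, taking the integral from −∞ to ∞.
Carrying out the integral gives A² · λ.
Setting this equal to 1 gives A² = 1/(λ).
With λ = 0.5357: A² = 1.8667 and A = 1.3663.

A ≈ 1.366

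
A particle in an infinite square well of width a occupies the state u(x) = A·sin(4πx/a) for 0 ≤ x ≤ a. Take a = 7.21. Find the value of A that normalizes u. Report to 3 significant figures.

A ≈ 0.527

Require ∫ |u|² dx = 1 over the whole domain.
Using sin²θ = (1 − cos 2θ)/2, carrying out the integral gives A² · a/2.
So A² = (a/2)^(−1).
With a = 7.21: A² = 0.2774 and A = 0.5267.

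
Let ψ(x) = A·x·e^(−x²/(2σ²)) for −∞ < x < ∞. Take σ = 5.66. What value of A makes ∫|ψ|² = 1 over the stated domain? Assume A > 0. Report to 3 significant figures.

A ≈ 0.0789

Require ∫ |ψ|² dx = 1 over the whole domain.
With ψ = A·x·e^(−x²/(2σ²)), the integral evaluates to A²·[√(π)·σ^3/2].
So A² = (√(π)·σ^3/2)^(−1).
With σ = 5.66: A² = 0.006223 and A = 0.07889.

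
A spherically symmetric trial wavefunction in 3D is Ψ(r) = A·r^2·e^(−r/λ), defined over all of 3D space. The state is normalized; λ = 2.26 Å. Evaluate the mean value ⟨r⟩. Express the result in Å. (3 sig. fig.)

The expectation value is the |Ψ|²-weighted average of r: ∫ r|Ψ|² 4πr² dr.
Evaluating both integrals, ⟨r⟩ = 7·λ/2.
With λ = 2.26, ⟨r⟩ = 7.910.

⟨r⟩ ≈ 7.91 Å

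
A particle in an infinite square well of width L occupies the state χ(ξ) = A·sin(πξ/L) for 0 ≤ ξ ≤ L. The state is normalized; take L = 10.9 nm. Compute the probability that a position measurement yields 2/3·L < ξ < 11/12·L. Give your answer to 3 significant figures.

P ≈ 0.192

The probability is P = ∫ |χ|² dξ over [2/3·L, 11/12·L].
Since A² = 1/(L/2), this is the region integral divided by the full normalization integral.
Let u = ξ/L; then A² and the length scale cancel, so P = ∫_{2/3}^{11/12} sin(π·u)^2 du ÷ ∫_{0}^{1} sin(π·u)^2 du.
With ∫ sin(π·u)^2 du = u/2 - sin(2·π·u)/(4·π) + C, the region integral is -√(3)/(8·π) + 1/(8·π) + 1/8 and the full one is 1/2.
Evaluating gives P = (-√(3) + 1 + π)/(4·π).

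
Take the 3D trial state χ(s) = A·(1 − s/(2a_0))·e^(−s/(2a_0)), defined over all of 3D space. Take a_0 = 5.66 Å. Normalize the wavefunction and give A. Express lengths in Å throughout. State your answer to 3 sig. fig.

We need A² ∫|f|² 4πs² ds = 1, taking the integral from 0 to ∞.
(Spherical symmetry: dV = 4πs² ds.)
Using ∫₀^∞ sⁿ e^(−αs) ds = n!/αⁿ⁺¹, the integral (without the A² prefactor) comes out to 8·π·a_0^3.
So A² = (8·π·a_0^3)^(−1).
Plugging in a_0 = 5.66 yields A = 0.01481.

A ≈ 0.0148 Å^(-3/2)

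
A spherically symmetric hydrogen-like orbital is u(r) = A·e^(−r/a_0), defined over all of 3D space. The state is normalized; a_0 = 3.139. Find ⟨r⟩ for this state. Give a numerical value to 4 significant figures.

⟨r⟩ ≈ 4.709

The expectation value is the |u|²-weighted average of r: ∫ r|u|² 4πr² dr.
With ∫₀^∞ r^3 e^(−αr) dr = 3!/α^4, the ratio of the moment integral to the normalization integral gives ⟨r⟩ = 3·a_0/2.
Putting a_0 = 3.139 gives 4.7085.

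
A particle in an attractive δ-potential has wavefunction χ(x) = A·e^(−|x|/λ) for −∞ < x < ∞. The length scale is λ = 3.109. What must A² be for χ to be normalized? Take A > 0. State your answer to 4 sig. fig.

We need A² ∫|f|² dx = 1, taking the integral from −∞ to ∞.
Recall ∫₀^∞ x^m e^(−x/β) dx = m!·β^(m+1), ∫|χ|² dx = A²·(λ).
So A² = (λ)^(−1).
With λ = 3.109: A² = 0.32165 and A = 0.56714.

A^2 ≈ 0.3216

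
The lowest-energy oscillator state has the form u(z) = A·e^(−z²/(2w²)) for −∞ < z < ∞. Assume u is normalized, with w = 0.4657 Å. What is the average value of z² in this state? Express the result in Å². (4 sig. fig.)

The expectation value is the |u|²-weighted average of z^2: ∫ z^2|u|² dz.
With ∫_{−∞}^{∞} z^(2m) e^(−αz²) dz = (2m−1)!!·√π / (2^m α^(m+1/2)), evaluating both integrals, ⟨z²⟩ = w^2/2.
With w = 0.4657, ⟨z^2⟩ = 0.10844.

⟨z^2⟩ ≈ 0.1084 Å^2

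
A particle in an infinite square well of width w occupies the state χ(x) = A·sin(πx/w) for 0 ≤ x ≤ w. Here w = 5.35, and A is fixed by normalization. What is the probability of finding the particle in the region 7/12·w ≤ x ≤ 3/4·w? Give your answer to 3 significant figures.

The probability is P = ∫ |χ|² dx over [7/12·w, 3/4·w].
With A² fixed by ∫|χ|² = 1, i.e. A² = (w/2)^(−1), substitute and integrate.
In terms of u = x/w (A² and the length scale cancel between numerator and denominator), P = [∫_{7/12}^{3/4} sin(π·u)^2 du] / [∫_{0}^{1} sin(π·u)^2 du].
With ∫ sin(π·u)^2 du = u/2 - sin(2·π·u)/(4·π) + C, the region integral is 1/(8·π) + 1/12 and the full one is 1/2.
Evaluating gives P = (3 + 2·π)/(12·π).

P ≈ 0.246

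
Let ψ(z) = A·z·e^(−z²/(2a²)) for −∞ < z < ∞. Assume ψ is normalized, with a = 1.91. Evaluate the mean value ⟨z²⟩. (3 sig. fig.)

⟨z^2⟩ ≈ 5.47

The expectation value is the |ψ|²-weighted average of z^2: ∫ z^2|ψ|² dz.
Using the Gaussian integral ∫_{−∞}^{∞} e^(−αz²) dz = √(π/α), the ratio of the moment integral to the normalization integral gives ⟨z²⟩ = 3·a^2/2.
With a = 1.91, ⟨z^2⟩ = 5.472.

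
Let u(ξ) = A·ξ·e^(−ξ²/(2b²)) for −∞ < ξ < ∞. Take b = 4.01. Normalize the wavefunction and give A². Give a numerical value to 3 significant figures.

A^2 ≈ 0.0175

We need A² ∫|f|² dξ = 1, taking the integral from −∞ to ∞.
Using the Gaussian integral ∫_{−∞}^{∞} e^(−αξ²) dξ = √(π/α), the integral (without the A² prefactor) comes out to √(π)·b^3/2.
Hence A² = 1/[√(π)·b^3/2].
Substituting b = 4.01 gives A² = 0.01750, so A = 0.1323.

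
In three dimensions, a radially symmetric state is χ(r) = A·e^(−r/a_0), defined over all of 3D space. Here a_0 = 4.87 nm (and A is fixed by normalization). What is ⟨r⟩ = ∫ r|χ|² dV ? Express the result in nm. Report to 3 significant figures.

⟨r⟩ = ∫ r |χ|² 4πr² dr over the full domain.
Recall ∫₀^∞ r^m e^(−r/β) dr = m!·β^(m+1), evaluating both integrals, ⟨r⟩ = 3·a_0/2.
Putting a_0 = 4.87 gives 7.305.

⟨r⟩ ≈ 7.31 nm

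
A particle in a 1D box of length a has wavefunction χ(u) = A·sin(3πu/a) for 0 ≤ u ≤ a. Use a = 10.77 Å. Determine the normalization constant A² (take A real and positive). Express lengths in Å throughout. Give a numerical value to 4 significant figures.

A^2 ≈ 0.1857 Å^(-1)

Require ∫ |χ|² du = 1 over the whole domain.
∫|χ|² du = A²·(a/2).
Setting this equal to 1 gives A² = 1/(a/2).
Plugging in a = 10.77 yields A = 0.43093.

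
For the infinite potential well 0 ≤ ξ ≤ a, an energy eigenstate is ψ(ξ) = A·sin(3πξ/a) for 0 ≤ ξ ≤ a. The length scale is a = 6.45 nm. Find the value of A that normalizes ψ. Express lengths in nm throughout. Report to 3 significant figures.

A ≈ 0.557 nm^(-1/2)

The normalization condition is ∫|ψ|² dξ = 1 from 0 to a.
With ∫₀^a sin²(nπξ/a) dξ = a/2, with ψ = A·sin(3πξ/a), the integral evaluates to A²·[a/2].
Substituting a = 6.45 gives A² = 0.3101, so A = 0.5568.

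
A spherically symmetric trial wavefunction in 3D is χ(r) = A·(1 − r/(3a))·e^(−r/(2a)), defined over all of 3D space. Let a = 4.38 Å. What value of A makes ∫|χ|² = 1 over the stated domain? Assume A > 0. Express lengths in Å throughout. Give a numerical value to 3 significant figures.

Require ∫ |χ|² 4πr² dr = 1 over the whole domain.
In 3D with spherical symmetry the volume element is 4πr² dr.
The integral (without the A² prefactor) comes out to 8·π·a^3/3.
With a = 4.38: A² = 0.001421 and A = 0.03769.

A ≈ 0.0377 Å^(-3/2)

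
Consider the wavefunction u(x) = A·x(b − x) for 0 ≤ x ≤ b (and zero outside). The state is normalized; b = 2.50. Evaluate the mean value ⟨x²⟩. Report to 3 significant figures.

⟨x²⟩ = ∫ x^2 |u|² dx over the full domain.
Expanding the polynomial and integrating term by term, since the A² factors cancel between numerator and denominator, ⟨x²⟩ = 2·b^2/7.
Putting b = 2.50 gives 1.786.

⟨x^2⟩ ≈ 1.79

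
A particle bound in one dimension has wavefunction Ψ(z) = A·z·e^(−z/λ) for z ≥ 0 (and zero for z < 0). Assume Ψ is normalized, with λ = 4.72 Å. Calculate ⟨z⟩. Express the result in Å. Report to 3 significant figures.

The expectation value is the |Ψ|²-weighted average of z: ∫ z|Ψ|² dz.
The ratio of the moment integral to the normalization integral gives ⟨z⟩ = 3·λ/2.
Putting λ = 4.72 gives 7.080.

⟨z⟩ ≈ 7.08 Å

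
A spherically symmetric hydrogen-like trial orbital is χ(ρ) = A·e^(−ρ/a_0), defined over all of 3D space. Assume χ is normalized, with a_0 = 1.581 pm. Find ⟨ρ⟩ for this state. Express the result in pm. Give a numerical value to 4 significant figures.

By definition ⟨ρ⟩ = ∫ ρ |χ(ρ)|² 4πρ² dρ.
Recall ∫₀^∞ ρ^m e^(−ρ/β) dρ = m!·β^(m+1), the ratio of the moment integral to the normalization integral gives ⟨ρ⟩ = 3·a_0/2.
With a_0 = 1.581, ⟨ρ⟩ = 2.3715.

⟨ρ⟩ ≈ 2.372 pm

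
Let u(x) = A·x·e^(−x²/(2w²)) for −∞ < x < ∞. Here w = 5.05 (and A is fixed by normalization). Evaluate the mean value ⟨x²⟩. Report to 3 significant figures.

⟨x^2⟩ ≈ 38.3

⟨x²⟩ = ∫ x^2 |u|² dx over the full domain.
Evaluating both integrals, ⟨x²⟩ = 3·w^2/2.
With w = 5.05, ⟨x^2⟩ = 38.25.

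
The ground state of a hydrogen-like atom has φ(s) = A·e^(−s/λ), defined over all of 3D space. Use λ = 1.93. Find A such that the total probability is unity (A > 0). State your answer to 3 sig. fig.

Normalization requires ∫|φ|² 4πs² ds = 1, integrated from 0 to ∞.
The angular integral contributes 4π, leaving ∫₀^∞ s²|φ|² ds.
Recall ∫₀^∞ s^m e^(−s/β) ds = m!·β^(m+1), the integral (without the A² prefactor) comes out to π·λ^3.
Setting this equal to 1 gives A² = 1/(π·λ^3).
Substituting λ = 1.93 gives A² = 0.04428, so A = 0.2104.

A ≈ 0.210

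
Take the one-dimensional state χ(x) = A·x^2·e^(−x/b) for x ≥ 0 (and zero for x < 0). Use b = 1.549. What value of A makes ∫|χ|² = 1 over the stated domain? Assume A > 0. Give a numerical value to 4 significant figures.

A ≈ 0.3867

Require ∫ |χ|² dx = 1 over the whole domain.
Using ∫₀^∞ xⁿ e^(−αx) dx = n!/αⁿ⁺¹, with χ = A·x^2·e^(−x/b), the integral evaluates to A²·[3·b^5/4].
Hence A² = 1/[3·b^5/4].
Substituting b = 1.549 gives A² = 0.14951, so A = 0.38667.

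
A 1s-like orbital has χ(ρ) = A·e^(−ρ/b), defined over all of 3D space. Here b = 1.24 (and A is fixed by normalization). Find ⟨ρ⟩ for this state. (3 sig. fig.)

⟨ρ⟩ ≈ 1.86

By definition ⟨ρ⟩ = ∫ ρ |χ(ρ)|² 4πρ² dρ.
The ratio of the moment integral to the normalization integral gives ⟨ρ⟩ = 3·b/2.
With b = 1.24, ⟨ρ⟩ = 1.860.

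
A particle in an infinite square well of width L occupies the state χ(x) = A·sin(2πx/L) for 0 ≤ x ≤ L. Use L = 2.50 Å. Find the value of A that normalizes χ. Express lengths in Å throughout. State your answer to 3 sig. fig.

A ≈ 0.894 Å^(-1/2)

The normalization condition is ∫|χ|² dx = 1 from 0 to L.
The integral (without the A² prefactor) comes out to L/2.
Setting this equal to 1 gives A² = 1/(L/2).
Plugging in L = 2.50 yields A = 0.8944.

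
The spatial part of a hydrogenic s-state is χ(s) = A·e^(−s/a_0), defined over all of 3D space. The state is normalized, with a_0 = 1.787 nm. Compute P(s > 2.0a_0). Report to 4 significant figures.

P ≈ 0.2381

P = ∫ |χ|² 4πs² ds over s > 2.0a_0.
The full normalization integral is A²·[π·a_0^3] = 1, fixing A².
In terms of u = s/a_0 (A², 4π and the length scale all cancel between numerator and denominator), P = [∫_{2.0}^{∞} u^2·e^(-2·u) du] / [∫_{0}^{∞} u^2·e^(-2·u) du].
Using ∫ u^2·e^(-2·u) du = -(2·u^2 + 2·u + 1)·e^(-2·u)/4, the numerator is 13·e^(-4)/4 and the denominator is 1/4.
This evaluates to P = 0.23810.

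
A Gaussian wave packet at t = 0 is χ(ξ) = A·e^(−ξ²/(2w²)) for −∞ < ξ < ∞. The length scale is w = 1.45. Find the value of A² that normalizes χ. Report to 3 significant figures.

A^2 ≈ 0.389

Require ∫ |χ|² dξ = 1 over the whole domain.
Differentiating ∫e^(−αξ²) dξ = √(π/α) under α to get the higher moments, with χ = A·e^(−ξ²/(2w²)), the integral evaluates to A²·[√(π)·w].
Plugging in w = 1.45 yields A = 0.6238.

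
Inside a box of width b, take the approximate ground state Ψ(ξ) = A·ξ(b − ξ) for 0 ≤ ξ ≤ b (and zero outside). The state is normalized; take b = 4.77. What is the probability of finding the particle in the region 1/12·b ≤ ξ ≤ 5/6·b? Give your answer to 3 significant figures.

The probability is P = ∫ |Ψ|² dξ over [1/12·b, 5/6·b].
With A² fixed by ∫|Ψ|² = 1, i.e. A² = (b^5/30)^(−1), substitute and integrate.
In terms of u = ξ/b (A² and the length scale cancel between numerator and denominator), P = [∫_{1/12}^{5/6} u^2·(1 - u)^2 du] / [∫_{0}^{1} u^2·(1 - u)^2 du].
With ∫ u^2·(1 - u)^2 du = u^3·(6·u^2 - 15·u + 10)/30 + C, the region integral is ≈ 0.031981 and the full one is 1/30.
Taking the ratio, P = 4421/4608.

P ≈ 0.959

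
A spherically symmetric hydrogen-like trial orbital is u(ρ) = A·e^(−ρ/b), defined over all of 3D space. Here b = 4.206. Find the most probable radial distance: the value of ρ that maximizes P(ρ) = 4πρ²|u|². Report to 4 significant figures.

The maximum of P(ρ) = 4πρ²|u|² occurs where its derivative vanishes.
Solving yields ρ = b.
With b = 4.206, the most probable radial distance is 4.2060.

ρ ≈ 4.206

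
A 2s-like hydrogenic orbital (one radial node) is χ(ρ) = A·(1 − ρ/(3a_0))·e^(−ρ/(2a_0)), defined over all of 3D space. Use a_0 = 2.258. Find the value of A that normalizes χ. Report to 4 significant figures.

The normalization condition is ∫|χ|² 4πρ² dρ = 1 from 0 to ∞.
(Spherical symmetry: dV = 4πρ² dρ.)
The integral (without the A² prefactor) comes out to 8·π·a_0^3/3.
Setting this equal to 1 gives A² = 1/(8·π·a_0^3/3).
Plugging in a_0 = 2.258 yields A = 0.10183.

A ≈ 0.1018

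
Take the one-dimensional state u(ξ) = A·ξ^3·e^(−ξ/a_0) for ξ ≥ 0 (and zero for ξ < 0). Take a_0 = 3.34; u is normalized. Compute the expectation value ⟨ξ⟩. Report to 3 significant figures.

⟨ξ⟩ ≈ 11.7

By definition ⟨ξ⟩ = ∫ ξ |u(ξ)|² dξ.
With ∫₀^∞ ξ^7 e^(−αξ) dξ = 7!/α^8, since the A² factors cancel between numerator and denominator, ⟨ξ⟩ = 7·a_0/2.
Putting a_0 = 3.34 gives 11.69.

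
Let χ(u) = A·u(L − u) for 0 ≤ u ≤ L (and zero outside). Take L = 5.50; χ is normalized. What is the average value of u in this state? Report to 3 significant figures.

By definition ⟨u⟩ = ∫ u |χ(u)|² du.
Evaluating both integrals, ⟨u⟩ = L/2.
Putting L = 5.50 gives 2.750.

⟨u⟩ ≈ 2.75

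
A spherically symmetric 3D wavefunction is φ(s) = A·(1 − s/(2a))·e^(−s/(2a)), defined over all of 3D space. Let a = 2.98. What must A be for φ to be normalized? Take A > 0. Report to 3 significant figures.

A ≈ 0.0388

Normalization requires ∫|φ|² 4πs² ds = 1, integrated from 0 to ∞.
In 3D with spherical symmetry the volume element is 4πs² ds.
Using ∫₀^∞ sⁿ e^(−αs) ds = n!/αⁿ⁺¹, the integral (without the A² prefactor) comes out to 8·π·a^3.
Plugging in a = 2.98 yields A = 0.03878.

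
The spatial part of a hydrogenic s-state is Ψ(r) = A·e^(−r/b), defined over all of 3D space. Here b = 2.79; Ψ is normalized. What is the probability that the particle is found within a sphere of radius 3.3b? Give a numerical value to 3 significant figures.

P = ∫ |Ψ|² 4πr² dr over r ≤ 3.3b.
The full normalization integral is A²·[π·b^3] = 1, fixing A².
In terms of u = r/b (A², 4π and the length scale all cancel between numerator and denominator), P = [∫_{0}^{3.3} u^2·e^(-2·u) du] / [∫_{0}^{∞} u^2·e^(-2·u) du].
With ∫ u^2·e^(-2·u) du = -(2·u^2 + 2·u + 1)·e^(-2·u)/4 + C, the region integral is 1/4 - 1469·e^(-33/5)/200 and the full one is 1/4.
Taking the ratio yields P = 0.9600.

P ≈ 0.960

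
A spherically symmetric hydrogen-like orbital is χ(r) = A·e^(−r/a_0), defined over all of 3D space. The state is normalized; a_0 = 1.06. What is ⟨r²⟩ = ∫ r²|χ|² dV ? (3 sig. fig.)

By definition ⟨r²⟩ = ∫ r^2 |χ(r)|² 4πr² dr.
Using ∫₀^∞ rⁿ e^(−αr) dr = n!/αⁿ⁺¹, since the A² factors cancel between numerator and denominator, ⟨r²⟩ = 3·a_0^2.
With a_0 = 1.06, ⟨r^2⟩ = 3.371.

⟨r^2⟩ ≈ 3.37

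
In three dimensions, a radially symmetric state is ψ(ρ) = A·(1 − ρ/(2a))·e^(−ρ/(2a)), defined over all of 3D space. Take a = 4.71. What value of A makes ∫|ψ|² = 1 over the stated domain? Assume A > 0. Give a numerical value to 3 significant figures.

A ≈ 0.0195

Normalization requires ∫|ψ|² 4πρ² dρ = 1, integrated from 0 to ∞.
Carrying out the integral gives A² · 8·π·a^3.
Setting this equal to 1 gives A² = 1/(8·π·a^3).
With a = 4.71: A² = 0.0003808 and A = 0.01951.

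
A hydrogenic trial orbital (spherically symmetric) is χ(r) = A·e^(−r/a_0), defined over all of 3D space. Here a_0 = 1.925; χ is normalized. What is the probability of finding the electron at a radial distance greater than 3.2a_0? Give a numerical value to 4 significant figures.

P ≈ 0.04632

Integrate the radial probability density 4πr²|χ|² over r > 3.2a_0.
The full normalization integral is A²·[π·a_0^3] = 1, fixing A².
Let u = r/a_0; then A², 4π and the length scale all cancel, so P = ∫_{3.2}^{∞} u^2·e^(-2·u) du ÷ ∫_{0}^{∞} u^2·e^(-2·u) du.
With ∫ u^2·e^(-2·u) du = -(2·u^2 + 2·u + 1)·e^(-2·u)/4 + C, the region integral is 697·e^(-32/5)/100 and the full one is 1/4.
The region integral divided by the full integral gives P = 0.046324.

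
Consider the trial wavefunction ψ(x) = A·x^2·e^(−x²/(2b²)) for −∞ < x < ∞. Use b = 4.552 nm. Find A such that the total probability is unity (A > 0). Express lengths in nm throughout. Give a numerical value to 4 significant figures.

A ≈ 0.01962 nm^(-5/2)

Require ∫ |ψ|² dx = 1 over the whole domain.
Carrying out the integral gives A² · 3·√(π)·b^5/4.
So A² = (3·√(π)·b^5/4)^(−1).
Substituting b = 4.552 gives A² = 0.00038490, so A = 0.019619.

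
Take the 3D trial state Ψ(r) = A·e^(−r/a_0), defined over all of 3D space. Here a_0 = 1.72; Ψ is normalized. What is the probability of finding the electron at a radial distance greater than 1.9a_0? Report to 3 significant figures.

P ≈ 0.269

P = ∫ |Ψ|² 4πr² dr over r > 1.9a_0.
Normalization gives A² = 1/(π·a_0^3).
Substituting u = r/a_0, A², 4π and the length scale all cancel in the ratio: P = ∫_{1.9}^{∞} u^2·e^(-2·u) du / ∫_{0}^{∞} u^2·e^(-2·u) du.
Using ∫ u^2·e^(-2·u) du = -(2·u^2 + 2·u + 1)·e^(-2·u)/4, the numerator is 601·e^(-19/5)/200 and the denominator is 1/4.
Taking the ratio yields P = 0.2689.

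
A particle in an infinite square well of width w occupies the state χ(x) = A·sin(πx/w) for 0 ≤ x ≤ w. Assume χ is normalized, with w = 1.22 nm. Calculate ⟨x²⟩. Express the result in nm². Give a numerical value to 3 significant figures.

By definition ⟨x²⟩ = ∫ x^2 |χ(x)|² dx.
Since the A² factors cancel between numerator and denominator, ⟨x²⟩ = -w^2/(2·π^2) + w^2/3.
Putting w = 1.22 gives 0.4207.

⟨x^2⟩ ≈ 0.421 nm^2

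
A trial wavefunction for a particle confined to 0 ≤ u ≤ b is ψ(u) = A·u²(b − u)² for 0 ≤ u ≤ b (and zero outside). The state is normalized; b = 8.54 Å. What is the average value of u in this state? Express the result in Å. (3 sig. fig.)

⟨u⟩ = ∫ u |ψ|² du over the full domain.
Evaluating both integrals, ⟨u⟩ = b/2.
With b = 8.54, ⟨u⟩ = 4.270.

⟨u⟩ ≈ 4.27 Å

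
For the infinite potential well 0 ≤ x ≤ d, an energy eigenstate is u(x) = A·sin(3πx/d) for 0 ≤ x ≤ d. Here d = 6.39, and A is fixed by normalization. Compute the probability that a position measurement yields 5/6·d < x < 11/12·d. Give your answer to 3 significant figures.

P ≈ 0.136

P = ∫_{5/6·d}^{11/12·d} |u(x)|² dx.
With A² fixed by ∫|u|² = 1, i.e. A² = (d/2)^(−1), substitute and integrate.
In terms of t = x/d (A² and the length scale cancel between numerator and denominator), P = [∫_{5/6}^{11/12} sin(3·π·t)^2 dt] / [∫_{0}^{1} sin(3·π·t)^2 dt].
An antiderivative of sin(3·π·t)^2 is t/2 - sin(6·π·t)/(12·π); evaluating from 5/6 to 11/12 gives 1/(12·π) + 1/24, while the full integral is 1/2.
The result is P = (2 + π)/(12·π).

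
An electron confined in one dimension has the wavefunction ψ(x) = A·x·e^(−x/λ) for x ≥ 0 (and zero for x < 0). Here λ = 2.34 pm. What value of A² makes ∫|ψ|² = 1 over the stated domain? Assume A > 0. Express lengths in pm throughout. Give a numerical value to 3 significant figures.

Require ∫ |ψ|² dx = 1 over the whole domain.
With ∫₀^∞ x^2 e^(−αx) dx = 2!/α^3, with ψ = A·x·e^(−x/λ), the integral evaluates to A²·[λ^3/4].
Substituting λ = 2.34 gives A² = 0.3122, so A = 0.5587.

A^2 ≈ 0.312 pm^(-3)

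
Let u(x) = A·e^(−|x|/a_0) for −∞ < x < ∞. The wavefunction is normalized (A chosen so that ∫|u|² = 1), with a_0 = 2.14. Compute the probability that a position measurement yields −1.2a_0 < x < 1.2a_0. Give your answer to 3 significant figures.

|u|² is the probability density, so P = ∫_{−1.2a_0}^{1.2a_0} |u|² dx.
Since A² = 1/(a_0), this is the region integral divided by the full normalization integral.
Both integrals are even about x = 0, so only the x ≥ 0 halves are needed (the factors of 2 cancel). Substituting t = x/a_0, A² and the length scale cancel in the ratio: P = ∫_{0}^{1.2} e^(-2·t) dt / ∫_{0}^{∞} e^(-2·t) dt.
Using ∫ e^(-2·t) dt = -e^(-2·t)/2, the numerator is 1/2 - e^(-12/5)/2 and the denominator is 1/2.
Taking the ratio, P = 0.9093.

P ≈ 0.909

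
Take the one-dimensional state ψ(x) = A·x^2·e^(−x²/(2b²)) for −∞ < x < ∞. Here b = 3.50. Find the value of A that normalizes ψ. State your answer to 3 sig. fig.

A ≈ 0.0378

We need A² ∫|f|² dx = 1, taking the integral from −∞ to ∞.
With ∫_{−∞}^{∞} x^(2m) e^(−αx²) dx = (2m−1)!!·√π / (2^m α^(m+1/2)), carrying out the integral gives A² · 3·√(π)·b^5/4.
Hence A² = 1/[3·√(π)·b^5/4].
Plugging in b = 3.50 yields A = 0.03785.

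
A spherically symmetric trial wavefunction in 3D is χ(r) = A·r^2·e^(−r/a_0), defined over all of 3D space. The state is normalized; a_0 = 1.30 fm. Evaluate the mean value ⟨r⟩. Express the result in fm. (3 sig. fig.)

⟨r⟩ ≈ 4.55 fm

⟨r⟩ = ∫ r |χ|² 4πr² dr over the full domain.
Evaluating both integrals, ⟨r⟩ = 7·a_0/2.
Putting a_0 = 1.30 gives 4.550.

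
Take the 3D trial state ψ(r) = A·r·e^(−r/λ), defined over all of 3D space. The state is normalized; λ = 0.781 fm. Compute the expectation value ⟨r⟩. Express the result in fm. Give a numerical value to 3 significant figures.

⟨r⟩ = ∫ r |ψ|² 4πr² dr over the full domain.
With ∫₀^∞ r^5 e^(−αr) dr = 5!/α^6, since the A² factors cancel between numerator and denominator, ⟨r⟩ = 5·λ/2.
With λ = 0.781, ⟨r⟩ = 1.953.

⟨r⟩ ≈ 1.95 fm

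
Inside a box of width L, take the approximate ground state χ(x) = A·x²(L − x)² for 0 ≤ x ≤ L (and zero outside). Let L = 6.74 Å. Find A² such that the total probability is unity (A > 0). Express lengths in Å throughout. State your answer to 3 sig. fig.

A^2 ≈ 0.0000219 Å^(-9)

The normalization condition is ∫|χ|² dx = 1 from 0 to L.
Expanding the polynomial and integrating term by term, ∫|χ|² dx = A²·(L^9/630).
So A² = (L^9/630)^(−1).
Plugging in L = 6.74 yields A = 0.004685.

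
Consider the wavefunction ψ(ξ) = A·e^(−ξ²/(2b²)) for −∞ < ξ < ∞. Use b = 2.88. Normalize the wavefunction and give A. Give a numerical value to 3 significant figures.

A ≈ 0.443

We need A² ∫|f|² dξ = 1, taking the integral from −∞ to ∞.
With ψ = A·e^(−ξ²/(2b²)), the integral evaluates to A²·[√(π)·b].
So A² = (√(π)·b)^(−1).
Substituting b = 2.88 gives A² = 0.1959, so A = 0.4426.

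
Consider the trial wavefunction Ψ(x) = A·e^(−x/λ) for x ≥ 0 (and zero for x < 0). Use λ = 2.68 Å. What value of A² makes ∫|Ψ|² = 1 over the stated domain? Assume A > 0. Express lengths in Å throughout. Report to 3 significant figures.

Normalization requires ∫|Ψ|² dx = 1, integrated from 0 to ∞.
Recall ∫₀^∞ x^m e^(−x/β) dx = m!·β^(m+1), ∫|Ψ|² dx = A²·(λ/2).
So A² = (λ/2)^(−1).
Substituting λ = 2.68 gives A² = 0.7463, so A = 0.8639.

A^2 ≈ 0.746 Å^(-1)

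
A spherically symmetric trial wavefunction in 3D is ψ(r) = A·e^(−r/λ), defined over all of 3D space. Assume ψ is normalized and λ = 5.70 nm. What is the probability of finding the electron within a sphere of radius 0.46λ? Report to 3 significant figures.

With dV = 4πr²dr, the probability is ∫|ψ|² dV over r ≤ 0.46λ.
Normalization gives A² = 1/(π·λ^3).
Substituting u = r/λ, A², 4π and the length scale all cancel in the ratio: P = ∫_{0}^{0.46} u^2·e^(-2·u) du / ∫_{0}^{∞} u^2·e^(-2·u) du.
With ∫ u^2·e^(-2·u) du = -(2·u^2 + 2·u + 1)·e^(-2·u)/4 + C, the region integral is 1/4 - 2929·e^(-23/25)/5000 and the full one is 1/4.
This evaluates to P = 0.06619.

P ≈ 0.0662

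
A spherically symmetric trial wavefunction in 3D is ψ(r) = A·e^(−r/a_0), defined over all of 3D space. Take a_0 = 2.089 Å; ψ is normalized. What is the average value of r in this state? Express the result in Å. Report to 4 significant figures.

By definition ⟨r⟩ = ∫ r |ψ(r)|² 4πr² dr.
With ∫₀^∞ r^3 e^(−αr) dr = 3!/α^4, evaluating both integrals, ⟨r⟩ = 3·a_0/2.
Putting a_0 = 2.089 gives 3.1335.

⟨r⟩ ≈ 3.134 Å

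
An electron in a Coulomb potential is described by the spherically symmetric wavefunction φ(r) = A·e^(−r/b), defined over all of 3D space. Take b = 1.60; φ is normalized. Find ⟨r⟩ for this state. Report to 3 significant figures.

⟨r⟩ ≈ 2.40

The expectation value is the |φ|²-weighted average of r: ∫ r|φ|² 4πr² dr.
Since the A² factors cancel between numerator and denominator, ⟨r⟩ = 3·b/2.
With b = 1.60, ⟨r⟩ = 2.400.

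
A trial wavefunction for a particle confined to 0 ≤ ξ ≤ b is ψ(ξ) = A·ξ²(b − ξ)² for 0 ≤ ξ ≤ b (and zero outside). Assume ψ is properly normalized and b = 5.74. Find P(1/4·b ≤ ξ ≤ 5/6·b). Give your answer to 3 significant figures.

The probability is P = ∫ |ψ|² dξ over [1/4·b, 5/6·b].
Since A² = 1/(b^9/630), this is the region integral divided by the full normalization integral.
In terms of u = ξ/b (A² and the length scale cancel between numerator and denominator), P = [∫_{1/4}^{5/6} u^4·(1 - u)^4 du] / [∫_{0}^{1} u^4·(1 - u)^4 du].
Using ∫ u^4·(1 - u)^4 du = u^5·(70·u^4 - 315·u^3 + 540·u^2 - 420·u + 126)/630, the numerator is ≈ 0.0014954 and the denominator is 1/630.
Evaluating gives P = 0.9421.

P ≈ 0.942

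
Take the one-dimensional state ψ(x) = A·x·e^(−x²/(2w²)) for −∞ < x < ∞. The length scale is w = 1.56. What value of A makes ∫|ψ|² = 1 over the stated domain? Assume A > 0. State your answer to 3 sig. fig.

Require ∫ |ψ|² dx = 1 over the whole domain.
Carrying out the integral gives A² · √(π)·w^3/2.
With w = 1.56: A² = 0.2972 and A = 0.5452.

A ≈ 0.545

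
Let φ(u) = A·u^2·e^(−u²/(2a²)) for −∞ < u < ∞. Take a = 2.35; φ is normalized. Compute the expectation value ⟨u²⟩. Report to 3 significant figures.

The expectation value is the |φ|²-weighted average of u^2: ∫ u^2|φ|² du.
Since the A² factors cancel between numerator and denominator, ⟨u²⟩ = 5·a^2/2.
Putting a = 2.35 gives 13.81.

⟨u^2⟩ ≈ 13.8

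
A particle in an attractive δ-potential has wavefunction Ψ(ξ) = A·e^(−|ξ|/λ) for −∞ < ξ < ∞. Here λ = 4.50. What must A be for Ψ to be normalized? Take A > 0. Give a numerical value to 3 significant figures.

A ≈ 0.471

Require ∫ |Ψ|² dξ = 1 over the whole domain.
Recall ∫₀^∞ ξ^m e^(−ξ/β) dξ = m!·β^(m+1), with Ψ = A·e^(−|ξ|/λ), the integral evaluates to A²·[λ].
With λ = 4.50: A² = 0.2222 and A = 0.4714.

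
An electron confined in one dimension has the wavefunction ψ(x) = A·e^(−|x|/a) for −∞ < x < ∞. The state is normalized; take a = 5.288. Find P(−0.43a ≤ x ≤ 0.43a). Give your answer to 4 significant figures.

|ψ|² is the probability density, so P = ∫_{−0.43a}^{0.43a} |ψ|² dx.
The normalization integral ∫|ψ|²dx over the whole domain equals a·A², and A² cancels in the ratio.
By symmetry take twice the x ≥ 0 contribution in numerator and denominator; the 2's cancel. Substituting u = x/a, A² and the length scale cancel in the ratio: P = ∫_{0}^{0.43} e^(-2·u) du / ∫_{0}^{∞} e^(-2·u) du.
With ∫ e^(-2·u) du = -e^(-2·u)/2 + C, the region integral is 1/2 - e^(-43/50)/2 and the full one is 1/2.
Taking the ratio, P = 0.57684.

P ≈ 0.5768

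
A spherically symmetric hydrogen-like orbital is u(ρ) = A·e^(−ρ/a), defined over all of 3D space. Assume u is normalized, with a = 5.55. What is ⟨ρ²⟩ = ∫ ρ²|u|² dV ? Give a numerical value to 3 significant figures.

⟨ρ^2⟩ ≈ 92.4

⟨ρ²⟩ = ∫ ρ^2 |u|² 4πρ² dρ over the full domain.
Evaluating both integrals, ⟨ρ²⟩ = 3·a^2.
With a = 5.55, ⟨ρ^2⟩ = 92.41.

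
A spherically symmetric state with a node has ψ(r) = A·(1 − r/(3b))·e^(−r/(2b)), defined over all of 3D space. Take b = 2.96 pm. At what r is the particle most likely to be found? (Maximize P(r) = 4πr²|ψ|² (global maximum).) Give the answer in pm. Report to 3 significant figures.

Differentiate P(r) = 4πr²|ψ|² with respect to r and set to zero.
This gives r = b.
With b = 2.96, the most probable radial distance is 2.960 pm.

r ≈ 2.96 pm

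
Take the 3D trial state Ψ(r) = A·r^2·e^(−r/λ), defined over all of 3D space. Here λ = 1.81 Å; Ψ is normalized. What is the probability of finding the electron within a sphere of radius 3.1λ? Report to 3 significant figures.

With dV = 4πr²dr, the probability is ∫|Ψ|² dV over r ≤ 3.1λ.
Normalization gives A² = 1/(45·π·λ^7/2).
In terms of u = r/λ (A², 4π and the length scale all cancel between numerator and denominator), P = [∫_{0}^{3.1} u^6·e^(-2·u) du] / [∫_{0}^{∞} u^6·e^(-2·u) du].
Using ∫ u^6·e^(-2·u) du = -(4·u^6 + 12·u^5 + 30·u^4 + 60·u^3 + 90·u^2 + 90·u + 45)·e^(-2·u)/8, the numerator is ≈ 2.3951 and the denominator is 45/8.
This evaluates to P = 0.4258.

P ≈ 0.426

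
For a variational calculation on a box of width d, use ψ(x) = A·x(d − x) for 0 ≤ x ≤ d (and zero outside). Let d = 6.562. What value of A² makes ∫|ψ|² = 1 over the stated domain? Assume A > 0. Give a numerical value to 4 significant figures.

We need A² ∫|f|² dx = 1, taking the integral from 0 to d.
The integral (without the A² prefactor) comes out to d^5/30.
Hence A² = 1/[d^5/30].
Plugging in d = 6.562 yields A = 0.049656.

A^2 ≈ 0.002466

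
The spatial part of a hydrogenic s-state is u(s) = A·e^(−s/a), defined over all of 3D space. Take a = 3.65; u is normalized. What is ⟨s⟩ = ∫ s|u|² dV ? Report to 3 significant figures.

The expectation value is the |u|²-weighted average of s: ∫ s|u|² 4πs² ds.
The ratio of the moment integral to the normalization integral gives ⟨s⟩ = 3·a/2.
Putting a = 3.65 gives 5.475.

⟨s⟩ ≈ 5.48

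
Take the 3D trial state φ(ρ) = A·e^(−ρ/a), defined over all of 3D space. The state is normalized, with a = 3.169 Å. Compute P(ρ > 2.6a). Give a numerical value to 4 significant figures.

P ≈ 0.1088

Integrate the radial probability density 4πρ²|φ|² over ρ > 2.6a.
Normalization gives A² = 1/(π·a^3).
Let u = ρ/a; then A², 4π and the length scale all cancel, so P = ∫_{2.6}^{∞} u^2·e^(-2·u) du ÷ ∫_{0}^{∞} u^2·e^(-2·u) du.
Using ∫ u^2·e^(-2·u) du = -(2·u^2 + 2·u + 1)·e^(-2·u)/4, the numerator is 493·e^(-26/5)/100 and the denominator is 1/4.
This evaluates to P = 0.10879.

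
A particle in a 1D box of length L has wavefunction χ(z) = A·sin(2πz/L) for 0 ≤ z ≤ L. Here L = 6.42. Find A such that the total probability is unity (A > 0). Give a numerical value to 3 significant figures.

A ≈ 0.558

The normalization condition is ∫|χ|² dz = 1 from 0 to L.
With ∫₀^L sin²(nπz/L) dz = L/2, carrying out the integral gives A² · L/2.
With L = 6.42: A² = 0.3115 and A = 0.5581.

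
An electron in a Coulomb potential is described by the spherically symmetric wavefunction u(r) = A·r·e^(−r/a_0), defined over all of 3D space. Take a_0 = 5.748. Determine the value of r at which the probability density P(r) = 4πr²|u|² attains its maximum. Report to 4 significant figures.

The maximum of P(r) = 4πr²|u|² occurs where its derivative vanishes.
This gives r = 2·a_0.
With a_0 = 5.748, the most probable radial distance is 11.496.

r ≈ 11.50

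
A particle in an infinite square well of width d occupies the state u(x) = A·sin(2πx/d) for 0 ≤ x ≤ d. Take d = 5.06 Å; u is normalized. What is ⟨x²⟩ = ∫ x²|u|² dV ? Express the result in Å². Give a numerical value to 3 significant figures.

⟨x²⟩ = ∫ x^2 |u|² dx over the full domain.
Using sin²θ = (1 − cos 2θ)/2, since the A² factors cancel between numerator and denominator, ⟨x²⟩ = -d^2/(8·π^2) + d^2/3.
With d = 5.06, ⟨x^2⟩ = 8.210.

⟨x^2⟩ ≈ 8.21 Å^2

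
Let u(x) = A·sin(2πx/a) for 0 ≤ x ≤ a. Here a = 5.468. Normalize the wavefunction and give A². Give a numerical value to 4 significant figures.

Normalization requires ∫|u|² dx = 1, integrated from 0 to a.
With ∫₀^a sin²(nπx/a) dx = a/2, ∫|u|² dx = A²·(a/2).
Substituting a = 5.468 gives A² = 0.36576, so A = 0.60478.

A^2 ≈ 0.3658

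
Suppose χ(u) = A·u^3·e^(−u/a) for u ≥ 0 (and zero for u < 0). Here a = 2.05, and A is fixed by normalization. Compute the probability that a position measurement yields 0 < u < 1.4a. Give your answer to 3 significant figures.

The probability is P = ∫ |χ|² du over [0, 1.4a].
With A² fixed by ∫|χ|² = 1, i.e. A² = (45·a^7/8)^(−1), substitute and integrate.
Let t = u/a; then A² and the length scale cancel, so P = ∫_{0}^{1.4} t^6·e^(-2·t) dt ÷ ∫_{0}^{∞} t^6·e^(-2·t) dt.
Using ∫ t^6·e^(-2·t) dt = -(4·t^6 + 12·t^5 + 30·t^4 + 60·t^3 + 90·t^2 + 90·t + 45)·e^(-2·t)/8, the numerator is ≈ 0.13731 and the denominator is 45/8.
The result is P = 0.02441.

P ≈ 0.0244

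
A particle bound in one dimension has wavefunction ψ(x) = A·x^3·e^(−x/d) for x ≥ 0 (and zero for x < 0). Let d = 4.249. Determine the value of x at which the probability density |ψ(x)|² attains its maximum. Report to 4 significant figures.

Differentiate |ψ(x)|² with respect to x and set to zero.
Solving yields x = 3·d.
With d = 4.249, the most probable position is 12.747.

x ≈ 12.75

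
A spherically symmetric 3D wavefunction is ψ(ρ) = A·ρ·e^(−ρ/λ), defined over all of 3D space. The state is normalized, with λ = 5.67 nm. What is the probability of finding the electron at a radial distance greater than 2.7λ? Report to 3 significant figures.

With dV = 4πρ²dρ, the probability is ∫|ψ|² dV over ρ > 2.7λ.
A² is fixed by ∫₀^∞ 4πρ²|ψ|² dρ = 1, i.e. A² = (3·π·λ^5)^(−1).
Substituting u = ρ/λ, A², 4π and the length scale all cancel in the ratio: P = ∫_{2.7}^{∞} u^4·e^(-2·u) du / ∫_{0}^{∞} u^4·e^(-2·u) du.
Using ∫ u^4·e^(-2·u) du = -(u^4/2 + u^3 + 3·u^2/2 + 3·u/2 + 3/4)·e^(-2·u), the numerator is ≈ 0.27998 and the denominator is 3/4.
Taking the ratio yields P = 0.3733.

P ≈ 0.373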